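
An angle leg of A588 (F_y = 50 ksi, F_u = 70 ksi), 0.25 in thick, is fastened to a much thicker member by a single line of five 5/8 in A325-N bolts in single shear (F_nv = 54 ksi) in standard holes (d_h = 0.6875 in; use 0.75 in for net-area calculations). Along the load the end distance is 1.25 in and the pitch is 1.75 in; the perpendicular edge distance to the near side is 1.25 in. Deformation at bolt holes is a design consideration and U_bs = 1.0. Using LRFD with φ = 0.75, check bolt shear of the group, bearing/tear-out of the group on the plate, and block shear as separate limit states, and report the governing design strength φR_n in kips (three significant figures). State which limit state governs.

Bolt shear: A_b = π·0.625²/4 = 0.3068 in²; R_n = 54 × 0.3068 × 5 × 1 = 82.83 kips → 0.75 × 82.83 = 62.1 kips.
Bearing: edge l_c = 0.9062, r_n = 19.03 kips; interior l_c = 1.062, r_n = 22.31 kips; R_n = 19.03 + 4·22.31 = 108.3 kips → 81.2 kips.
Block shear: A_gv = 2.062, A_nv = 1.219, A_nt = 0.2188 in²; R_n = min(0.6F_uA_nv, 0.6F_yA_gv) + U_bs·F_u·A_nt = 66.5 kips → 49.9 kips.
Block shear governs: 49.9 kips.

49.9 kips (block shear governs)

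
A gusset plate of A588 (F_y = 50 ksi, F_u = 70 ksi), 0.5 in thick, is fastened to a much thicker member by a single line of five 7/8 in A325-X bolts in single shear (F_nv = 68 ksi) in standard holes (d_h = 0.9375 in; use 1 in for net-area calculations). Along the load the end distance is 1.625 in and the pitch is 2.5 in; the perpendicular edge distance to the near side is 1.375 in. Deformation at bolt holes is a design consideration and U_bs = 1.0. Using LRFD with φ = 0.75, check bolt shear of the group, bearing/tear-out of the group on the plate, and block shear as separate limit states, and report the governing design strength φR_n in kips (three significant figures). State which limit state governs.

Bolt shear: A_b = π·0.875²/4 = 0.6013 in²; R_n = 68 × 0.6013 × 5 × 1 = 204.4 kips → 0.75 × 204.4 = 153 kips.
Bearing: edge l_c = 1.156, r_n = 48.56 kips; interior l_c = 1.562, r_n = 65.62 kips; R_n = 48.56 + 4·65.62 = 311.1 kips → 233 kips.
Block shear: A_gv = 5.812, A_nv = 3.562, A_nt = 0.4375 in²; R_n = min(0.6F_uA_nv, 0.6F_yA_gv) + U_bs·F_u·A_nt = 180.2 kips → 135 kips.
Block shear governs: 135 kips.

135 kips (block shear governs)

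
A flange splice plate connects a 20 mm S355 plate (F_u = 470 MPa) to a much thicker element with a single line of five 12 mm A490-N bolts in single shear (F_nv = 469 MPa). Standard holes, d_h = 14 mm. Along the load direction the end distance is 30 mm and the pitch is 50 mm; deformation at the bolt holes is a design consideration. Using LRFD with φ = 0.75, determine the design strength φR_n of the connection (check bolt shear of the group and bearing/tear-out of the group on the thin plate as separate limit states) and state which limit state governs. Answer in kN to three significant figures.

199 kN (bolt shear governs)

Bolt shear: A_b = π·12²/4 = 113.1 mm²; R_n = 469 × 113.1 × 5 × 1 / 1000 = 265.2 kN → 0.75 × 265.2 = 199 kN.
Bearing (1.2 l_c t F_u ≤ 2.4 d t F_u): upper limit = 2.4·12·20·470 / 1000 = 270.7 kN.
  Edge l_c = 30 − 14/2 = 23 → r_n = 259.4 kN; interior l_c = 50 − 14 = 36 → r_n = 270.7 kN.
  R_n,bearing = 1·259.4 + 4·270.7 = 1342 kN → 0.75 × 1342 = 1010 kN.
Bolt shear governs: 199 kN.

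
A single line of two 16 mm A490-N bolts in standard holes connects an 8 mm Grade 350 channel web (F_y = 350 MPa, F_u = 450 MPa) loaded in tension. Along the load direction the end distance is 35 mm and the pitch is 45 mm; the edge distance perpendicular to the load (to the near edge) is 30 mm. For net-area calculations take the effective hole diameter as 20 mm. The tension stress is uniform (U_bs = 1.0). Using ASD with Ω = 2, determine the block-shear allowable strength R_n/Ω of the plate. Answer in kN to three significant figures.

Shear plane L_v = 35 + 1·45 = 80 mm; A_gv = 80 × 8 = 640 mm².
A_nv = (80 − 1.5·20) × 8 = 400 mm².
A_nt = (30 − 0.5·20) × 8 = 160 mm².
0.6 F_u A_nv = 108 kN; 0.6 F_y A_gv = 134.4 kN → shear rupture governs the shear term.
R_n = 108 + 1.0 × 450 × 160 / 1000 = 180 kN.
Allowable strength R_n/Ω = 180 / 2 = 90 kN.

90 kN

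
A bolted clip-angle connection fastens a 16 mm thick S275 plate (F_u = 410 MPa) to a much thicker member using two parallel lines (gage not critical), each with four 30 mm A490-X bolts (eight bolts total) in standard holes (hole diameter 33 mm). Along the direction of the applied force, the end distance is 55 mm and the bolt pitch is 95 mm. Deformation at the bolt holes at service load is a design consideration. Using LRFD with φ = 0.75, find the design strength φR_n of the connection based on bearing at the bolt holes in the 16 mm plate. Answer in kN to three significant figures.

Per bolt r_n = 1.2 l_c t F_u ≤ 2.4 d t F_u; upper limit = 2.4 × 30 × 16 × 410 / 1000 = 472.3 kN.
Edge bolt: l_c = 55 − 33/2 = 38.5 mm → 1.2 × 38.5 × 16 × 410 / 1000 = 303.1 → r_n = 303.1 kN.
Interior bolts: l_c = 95 − 33 = 62 mm → 1.2 × 62 × 16 × 410 / 1000 = 488.1 → r_n = 472.3 kN.
R_n = 2 × 303.1 + 6 × 472.3 = 3440 kN.
Design strength φR_n = 0.75 × 3440 = 2580 kN.

2580 kN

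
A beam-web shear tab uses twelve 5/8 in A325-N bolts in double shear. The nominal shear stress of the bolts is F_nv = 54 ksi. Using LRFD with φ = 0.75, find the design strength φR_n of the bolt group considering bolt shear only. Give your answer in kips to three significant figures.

A_b = π × 0.625² / 4 = 0.3068 in².
R_n = F_nv · A_b · n · n_s = 54 × 0.3068 × 12 × 2 = 397.6 kips.
Design strength φR_n = 0.75 × 397.6 = 298 kips.

298 kips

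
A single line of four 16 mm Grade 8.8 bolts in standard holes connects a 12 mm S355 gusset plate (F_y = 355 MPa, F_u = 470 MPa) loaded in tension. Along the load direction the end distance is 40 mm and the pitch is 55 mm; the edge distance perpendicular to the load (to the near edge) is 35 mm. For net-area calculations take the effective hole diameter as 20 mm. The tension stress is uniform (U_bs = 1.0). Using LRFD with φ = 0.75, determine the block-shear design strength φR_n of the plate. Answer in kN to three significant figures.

448 kN

Shear plane L_v = 40 + 3·55 = 205 mm; A_gv = 205 × 12 = 2460 mm².
A_nv = (205 − 3.5·20) × 12 = 1620 mm².
A_nt = (35 − 0.5·20) × 12 = 300 mm².
0.6 F_u A_nv = 456.8 kN; 0.6 F_y A_gv = 524 kN → shear rupture governs the shear term.
R_n = 456.8 + 1.0 × 470 × 300 / 1000 = 597.8 kN.
Design strength φR_n = 0.75 × 597.8 = 448 kN.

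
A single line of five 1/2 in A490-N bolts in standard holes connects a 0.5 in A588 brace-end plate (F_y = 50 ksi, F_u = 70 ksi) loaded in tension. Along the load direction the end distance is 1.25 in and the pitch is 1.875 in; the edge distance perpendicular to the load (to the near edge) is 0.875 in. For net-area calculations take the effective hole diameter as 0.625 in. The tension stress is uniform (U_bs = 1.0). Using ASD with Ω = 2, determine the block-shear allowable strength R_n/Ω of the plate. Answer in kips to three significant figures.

72.2 kips

Shear plane L_v = 1.25 + 4·1.875 = 8.75 in; A_gv = 8.75 × 0.5 = 4.375 in².
A_nv = (8.75 − 4.5·0.625) × 0.5 = 2.969 in².
A_nt = (0.875 − 0.5·0.625) × 0.5 = 0.2812 in².
0.6 F_u A_nv = 124.7 kips; 0.6 F_y A_gv = 131.2 kips → shear rupture governs the shear term.
R_n = 124.7 + 1.0 × 70 × 0.2812 = 144.4 kips.
Allowable strength R_n/Ω = 144.4 / 2 = 72.2 kips.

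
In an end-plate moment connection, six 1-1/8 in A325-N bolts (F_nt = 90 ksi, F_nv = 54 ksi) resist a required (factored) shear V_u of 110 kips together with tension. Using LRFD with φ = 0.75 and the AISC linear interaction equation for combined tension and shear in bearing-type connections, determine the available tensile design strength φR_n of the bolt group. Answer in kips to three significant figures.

A_b = π·1.125²/4 = 0.994 in²; f_rv = 110 / (6 × 0.994) = 18.44 ksi.
F'_nt = 1.3 F_nt − (F_nt / φF_nv) f_rv = 1.3·90 − (90/(0.75·54))·18.44 = 76.01 ksi, capped at F_nt → F'_nt = 76.01 ksi.
R_n = F'_nt · A_b · n = 76.01 × 0.994 × 6 = 453.4 kips.
Design strength φR_n = 0.75 × 453.4 = 340 kips.

340 kips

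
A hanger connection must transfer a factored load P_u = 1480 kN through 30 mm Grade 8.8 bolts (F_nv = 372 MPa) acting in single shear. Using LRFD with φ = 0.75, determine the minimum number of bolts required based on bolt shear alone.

8 bolts

A_b = π·30²/4 = 706.9 mm².
Per-bolt design strength φR_n = 0.75 × 372 × 706.9 × 1 / 1000 = 197.2 kN.
n ≥ 1480 / 197.2 = 7.505 → use 8 bolts.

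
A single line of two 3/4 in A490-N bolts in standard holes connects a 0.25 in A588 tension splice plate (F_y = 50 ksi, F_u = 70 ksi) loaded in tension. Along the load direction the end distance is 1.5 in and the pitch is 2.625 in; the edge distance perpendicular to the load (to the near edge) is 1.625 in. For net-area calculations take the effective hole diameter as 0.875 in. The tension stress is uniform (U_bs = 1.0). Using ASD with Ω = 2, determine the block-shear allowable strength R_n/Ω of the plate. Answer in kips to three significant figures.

25.2 kips

Shear plane L_v = 1.5 + 1·2.625 = 4.125 in; A_gv = 4.125 × 0.25 = 1.031 in².
A_nv = (4.125 − 1.5·0.875) × 0.25 = 0.7031 in².
A_nt = (1.625 − 0.5·0.875) × 0.25 = 0.2969 in².
0.6 F_u A_nv = 29.53 kips; 0.6 F_y A_gv = 30.94 kips → shear rupture governs the shear term.
R_n = 29.53 + 1.0 × 70 × 0.2969 = 50.31 kips.
Allowable strength R_n/Ω = 50.31 / 2 = 25.2 kips.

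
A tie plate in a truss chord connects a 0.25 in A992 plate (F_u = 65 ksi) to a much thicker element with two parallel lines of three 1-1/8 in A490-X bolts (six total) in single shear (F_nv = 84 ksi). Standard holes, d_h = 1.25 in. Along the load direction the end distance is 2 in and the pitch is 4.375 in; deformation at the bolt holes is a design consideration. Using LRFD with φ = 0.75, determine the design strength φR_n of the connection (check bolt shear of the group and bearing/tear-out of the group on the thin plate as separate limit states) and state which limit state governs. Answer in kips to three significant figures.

172 kips (bearing governs)

Bolt shear: A_b = π·1.125²/4 = 0.994 in²; R_n = 84 × 0.994 × 6 × 1 = 501 kips → 0.75 × 501 = 376 kips.
Bearing (1.2 l_c t F_u ≤ 2.4 d t F_u): upper limit = 2.4·1.125·0.25·65 = 43.87 kips.
  Edge l_c = 2 − 1.25/2 = 1.375 → r_n = 26.81 kips; interior l_c = 4.375 − 1.25 = 3.125 → r_n = 43.87 kips.
  R_n,bearing = 2·26.81 + 4·43.87 = 229.1 kips → 0.75 × 229.1 = 172 kips.
Bearing governs: 172 kips.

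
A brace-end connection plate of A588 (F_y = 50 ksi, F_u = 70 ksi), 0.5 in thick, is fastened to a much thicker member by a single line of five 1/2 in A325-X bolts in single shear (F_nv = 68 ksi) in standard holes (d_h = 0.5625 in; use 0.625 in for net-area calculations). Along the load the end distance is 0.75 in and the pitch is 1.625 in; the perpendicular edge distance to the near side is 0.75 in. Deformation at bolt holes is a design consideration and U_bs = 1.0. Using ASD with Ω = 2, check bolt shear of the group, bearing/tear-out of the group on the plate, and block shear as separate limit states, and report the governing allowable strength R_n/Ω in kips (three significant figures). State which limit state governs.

Bolt shear: A_b = π·0.5²/4 = 0.1963 in²; R_n = 68 × 0.1963 × 5 × 1 = 66.76 kips → 66.76 / 2 = 33.4 kips.
Bearing: edge l_c = 0.4688, r_n = 19.69 kips; interior l_c = 1.062, r_n = 42 kips; R_n = 19.69 + 4·42 = 187.7 kips → 93.8 kips.
Block shear: A_gv = 3.625, A_nv = 2.219, A_nt = 0.2188 in²; R_n = min(0.6F_uA_nv, 0.6F_yA_gv) + U_bs·F_u·A_nt = 108.5 kips → 54.2 kips.
Bolt shear governs: 33.4 kips.

33.4 kips (bolt shear governs)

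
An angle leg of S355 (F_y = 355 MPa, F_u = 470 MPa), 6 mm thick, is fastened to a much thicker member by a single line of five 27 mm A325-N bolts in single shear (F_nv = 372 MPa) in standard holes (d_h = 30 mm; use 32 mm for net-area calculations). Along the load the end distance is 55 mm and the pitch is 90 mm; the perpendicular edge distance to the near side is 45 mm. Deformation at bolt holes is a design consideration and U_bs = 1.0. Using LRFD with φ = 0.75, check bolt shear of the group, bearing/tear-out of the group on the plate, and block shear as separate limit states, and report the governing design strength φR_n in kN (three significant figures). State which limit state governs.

405 kN (block shear governs)

Bolt shear: A_b = π·27²/4 = 572.6 mm²; R_n = 372 × 572.6 × 5 × 1 / 1000 = 1065 kN → 0.75 × 1065 = 799 kN.
Bearing: edge l_c = 40, r_n = 135.4 kN; interior l_c = 60, r_n = 182.7 kN; R_n = 135.4 + 4·182.7 = 866.3 kN → 650 kN.
Block shear: A_gv = 2490, A_nv = 1626, A_nt = 174 mm²; R_n = min(0.6F_uA_nv, 0.6F_yA_gv) + U_bs·F_u·A_nt = 540.3 kN → 405 kN.
Block shear governs: 405 kN.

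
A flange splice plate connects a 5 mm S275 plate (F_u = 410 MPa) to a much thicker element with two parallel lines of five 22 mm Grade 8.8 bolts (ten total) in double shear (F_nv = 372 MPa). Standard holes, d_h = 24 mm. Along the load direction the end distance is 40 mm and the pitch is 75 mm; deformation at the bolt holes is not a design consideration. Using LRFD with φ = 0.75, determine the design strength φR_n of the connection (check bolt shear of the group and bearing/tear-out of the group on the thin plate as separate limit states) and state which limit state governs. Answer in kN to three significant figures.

941 kN (bearing governs)

Bolt shear: A_b = π·22²/4 = 380.1 mm²; R_n = 372 × 380.1 × 10 × 2 / 1000 = 2828 kN → 0.75 × 2828 = 2120 kN.
Bearing (1.5 l_c t F_u ≤ 3.0 d t F_u): upper limit = 3.0·22·5·410 / 1000 = 135.3 kN.
  Edge l_c = 40 − 24/2 = 28 → r_n = 86.1 kN; interior l_c = 75 − 24 = 51 → r_n = 135.3 kN.
  R_n,bearing = 2·86.1 + 8·135.3 = 1255 kN → 0.75 × 1255 = 941 kN.
Bearing governs: 941 kN.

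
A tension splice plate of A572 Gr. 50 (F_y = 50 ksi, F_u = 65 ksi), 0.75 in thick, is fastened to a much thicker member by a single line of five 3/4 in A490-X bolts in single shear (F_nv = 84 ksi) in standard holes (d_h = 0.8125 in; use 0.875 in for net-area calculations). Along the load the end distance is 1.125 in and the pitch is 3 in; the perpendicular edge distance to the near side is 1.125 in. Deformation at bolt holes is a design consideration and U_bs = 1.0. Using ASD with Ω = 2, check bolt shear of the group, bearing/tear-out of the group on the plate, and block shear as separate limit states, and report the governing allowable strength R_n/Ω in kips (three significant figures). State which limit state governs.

Bolt shear: A_b = π·0.75²/4 = 0.4418 in²; R_n = 84 × 0.4418 × 5 × 1 = 185.6 kips → 185.6 / 2 = 92.8 kips.
Bearing: edge l_c = 0.7188, r_n = 42.05 kips; interior l_c = 2.188, r_n = 87.75 kips; R_n = 42.05 + 4·87.75 = 393 kips → 197 kips.
Block shear: A_gv = 9.844, A_nv = 6.891, A_nt = 0.5156 in²; R_n = min(0.6F_uA_nv, 0.6F_yA_gv) + U_bs·F_u·A_nt = 302.2 kips → 151 kips.
Bolt shear governs: 92.8 kips.

92.8 kips (bolt shear governs)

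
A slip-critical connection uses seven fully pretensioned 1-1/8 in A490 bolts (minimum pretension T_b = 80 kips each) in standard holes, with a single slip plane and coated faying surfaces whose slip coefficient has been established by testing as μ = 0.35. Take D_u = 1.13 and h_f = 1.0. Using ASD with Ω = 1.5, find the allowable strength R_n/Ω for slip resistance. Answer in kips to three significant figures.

R_n = μ · D_u · h_f · T_b · n_s · n_b = 0.35 × 1.13 × 1.0 × 80 × 1 × 7 = 221.5 kips.
Allowable strength R_n/Ω = 221.5 / 1.5 = 148 kips.

148 kips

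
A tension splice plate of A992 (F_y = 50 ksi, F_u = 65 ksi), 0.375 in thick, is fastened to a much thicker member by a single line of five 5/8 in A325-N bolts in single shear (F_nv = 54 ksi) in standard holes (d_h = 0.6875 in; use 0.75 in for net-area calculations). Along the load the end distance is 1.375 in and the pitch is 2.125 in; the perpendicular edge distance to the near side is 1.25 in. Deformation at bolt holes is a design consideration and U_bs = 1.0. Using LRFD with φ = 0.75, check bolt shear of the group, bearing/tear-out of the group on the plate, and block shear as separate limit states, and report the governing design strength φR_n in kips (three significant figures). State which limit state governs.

62.1 kips (bolt shear governs)

Bolt shear: A_b = π·0.625²/4 = 0.3068 in²; R_n = 54 × 0.3068 × 5 × 1 = 82.83 kips → 0.75 × 82.83 = 62.1 kips.
Bearing: edge l_c = 1.031, r_n = 30.16 kips; interior l_c = 1.438, r_n = 36.56 kips; R_n = 30.16 + 4·36.56 = 176.4 kips → 132 kips.
Block shear: A_gv = 3.703, A_nv = 2.438, A_nt = 0.3281 in²; R_n = min(0.6F_uA_nv, 0.6F_yA_gv) + U_bs·F_u·A_nt = 116.4 kips → 87.3 kips.
Bolt shear governs: 62.1 kips.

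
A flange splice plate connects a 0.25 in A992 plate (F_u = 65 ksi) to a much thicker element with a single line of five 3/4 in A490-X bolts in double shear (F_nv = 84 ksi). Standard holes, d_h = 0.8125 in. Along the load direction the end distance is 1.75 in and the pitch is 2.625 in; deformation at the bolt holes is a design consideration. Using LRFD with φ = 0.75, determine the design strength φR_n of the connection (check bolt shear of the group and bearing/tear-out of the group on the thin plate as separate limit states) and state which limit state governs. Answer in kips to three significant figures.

Bolt shear: A_b = π·0.75²/4 = 0.4418 in²; R_n = 84 × 0.4418 × 5 × 2 = 371.1 kips → 0.75 × 371.1 = 278 kips.
Bearing (1.2 l_c t F_u ≤ 2.4 d t F_u): upper limit = 2.4·0.75·0.25·65 = 29.25 kips.
  Edge l_c = 1.75 − 0.8125/2 = 1.344 → r_n = 26.2 kips; interior l_c = 2.625 − 0.8125 = 1.812 → r_n = 29.25 kips.
  R_n,bearing = 1·26.2 + 4·29.25 = 143.2 kips → 0.75 × 143.2 = 107 kips.
Bearing governs: 107 kips.

107 kips (bearing governs)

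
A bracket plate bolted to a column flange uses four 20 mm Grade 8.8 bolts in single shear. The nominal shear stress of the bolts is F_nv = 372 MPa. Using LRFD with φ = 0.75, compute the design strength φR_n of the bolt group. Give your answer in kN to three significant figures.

A_b = π × 20² / 4 = 314.2 mm².
R_n = F_nv · A_b · n · n_s = 372 × 314.2 × 4 × 1 / 1000 = 467.5 kN.
Design strength φR_n = 0.75 × 467.5 = 351 kN.

351 kN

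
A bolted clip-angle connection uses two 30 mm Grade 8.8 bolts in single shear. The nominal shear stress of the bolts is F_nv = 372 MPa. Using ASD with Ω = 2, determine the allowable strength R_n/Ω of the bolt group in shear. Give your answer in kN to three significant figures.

263 kN

A_b = π × 30² / 4 = 706.9 mm².
R_n = F_nv · A_b · n · n_s = 372 × 706.9 × 2 × 1 / 1000 = 525.9 kN.
Allowable strength R_n/Ω = 525.9 / 2 = 263 kN.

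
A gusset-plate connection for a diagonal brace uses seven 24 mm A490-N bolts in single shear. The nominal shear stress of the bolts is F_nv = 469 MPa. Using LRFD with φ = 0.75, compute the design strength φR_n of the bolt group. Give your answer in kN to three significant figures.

1110 kN

A_b = π × 24² / 4 = 452.4 mm².
R_n = F_nv · A_b · n · n_s = 469 × 452.4 × 7 × 1 / 1000 = 1485 kN.
Design strength φR_n = 0.75 × 1485 = 1110 kN.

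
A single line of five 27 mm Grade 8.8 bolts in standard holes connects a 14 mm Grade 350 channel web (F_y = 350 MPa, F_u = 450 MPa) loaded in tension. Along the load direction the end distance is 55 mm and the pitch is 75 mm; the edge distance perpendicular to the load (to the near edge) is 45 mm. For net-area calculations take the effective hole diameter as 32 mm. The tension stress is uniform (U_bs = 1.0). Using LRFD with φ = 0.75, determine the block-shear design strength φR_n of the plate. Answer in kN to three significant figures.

735 kN

Shear plane L_v = 55 + 4·75 = 355 mm; A_gv = 355 × 14 = 4970 mm².
A_nv = (355 − 4.5·32) × 14 = 2954 mm².
A_nt = (45 − 0.5·32) × 14 = 406 mm².
0.6 F_u A_nv = 797.6 kN; 0.6 F_y A_gv = 1044 kN → shear rupture governs the shear term.
R_n = 797.6 + 1.0 × 450 × 406 / 1000 = 980.3 kN.
Design strength φR_n = 0.75 × 980.3 = 735 kN.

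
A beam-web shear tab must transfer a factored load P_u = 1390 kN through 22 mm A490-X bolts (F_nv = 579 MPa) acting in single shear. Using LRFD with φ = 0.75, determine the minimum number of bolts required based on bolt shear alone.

A_b = π·22²/4 = 380.1 mm².
Per-bolt design strength φR_n = 0.75 × 579 × 380.1 × 1 / 1000 = 165.1 kN.
n ≥ 1390 / 165.1 = 8.421 → use 9 bolts.

9 bolts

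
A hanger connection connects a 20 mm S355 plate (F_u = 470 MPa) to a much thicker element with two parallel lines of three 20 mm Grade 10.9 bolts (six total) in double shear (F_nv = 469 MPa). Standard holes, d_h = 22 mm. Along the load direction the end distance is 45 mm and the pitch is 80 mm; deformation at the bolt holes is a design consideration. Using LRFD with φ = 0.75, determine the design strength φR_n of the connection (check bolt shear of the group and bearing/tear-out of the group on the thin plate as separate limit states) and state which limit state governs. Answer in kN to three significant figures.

1330 kN (bolt shear governs)

Bolt shear: A_b = π·20²/4 = 314.2 mm²; R_n = 469 × 314.2 × 6 × 2 / 1000 = 1768 kN → 0.75 × 1768 = 1330 kN.
Bearing (1.2 l_c t F_u ≤ 2.4 d t F_u): upper limit = 2.4·20·20·470 / 1000 = 451.2 kN.
  Edge l_c = 45 − 22/2 = 34 → r_n = 383.5 kN; interior l_c = 80 − 22 = 58 → r_n = 451.2 kN.
  R_n,bearing = 2·383.5 + 4·451.2 = 2572 kN → 0.75 × 2572 = 1930 kN.
Bolt shear governs: 1330 kN.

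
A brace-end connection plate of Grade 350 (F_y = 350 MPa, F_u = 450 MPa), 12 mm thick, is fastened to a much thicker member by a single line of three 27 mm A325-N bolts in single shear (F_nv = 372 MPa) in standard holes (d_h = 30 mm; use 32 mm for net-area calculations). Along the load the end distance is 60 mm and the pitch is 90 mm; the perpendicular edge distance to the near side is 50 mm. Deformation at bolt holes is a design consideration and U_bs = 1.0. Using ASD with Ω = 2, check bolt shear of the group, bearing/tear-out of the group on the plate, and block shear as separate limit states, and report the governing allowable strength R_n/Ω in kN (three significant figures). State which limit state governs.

319 kN (bolt shear governs)

Bolt shear: A_b = π·27²/4 = 572.6 mm²; R_n = 372 × 572.6 × 3 × 1 / 1000 = 639 kN → 639 / 2 = 319 kN.
Bearing: edge l_c = 45, r_n = 291.6 kN; interior l_c = 60, r_n = 349.9 kN; R_n = 291.6 + 2·349.9 = 991.4 kN → 496 kN.
Block shear: A_gv = 2880, A_nv = 1920, A_nt = 408 mm²; R_n = min(0.6F_uA_nv, 0.6F_yA_gv) + U_bs·F_u·A_nt = 702 kN → 351 kN.
Bolt shear governs: 319 kN.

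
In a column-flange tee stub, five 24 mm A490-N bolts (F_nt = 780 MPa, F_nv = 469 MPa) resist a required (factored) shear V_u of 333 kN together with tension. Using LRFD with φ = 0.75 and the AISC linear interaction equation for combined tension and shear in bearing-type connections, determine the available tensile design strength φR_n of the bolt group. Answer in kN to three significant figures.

1170 kN

A_b = π·24²/4 = 452.4 mm²; f_rv = 333 × 1000 / (5 × 452.4) = 147.2 MPa.
F'_nt = 1.3 F_nt − (F_nt / φF_nv) f_rv = 1.3·780 − (780/(0.75·469))·147.2 = 687.5 MPa, capped at F_nt → F'_nt = 687.5 MPa.
R_n = F'_nt · A_b · n = 687.5 × 452.4 × 5 / 1000 = 1555 kN.
Design strength φR_n = 0.75 × 1555 = 1170 kN.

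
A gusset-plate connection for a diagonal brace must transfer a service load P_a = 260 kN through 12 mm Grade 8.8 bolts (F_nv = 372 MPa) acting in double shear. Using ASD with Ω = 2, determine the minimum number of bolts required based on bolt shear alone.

7 bolts

A_b = π·12²/4 = 113.1 mm².
Per-bolt allowable strength R_n/Ω = 372 × 113.1 × 2 / 1000 / 2 = 42.07 kN.
n ≥ 260 / 42.07 = 6.18 → use 7 bolts.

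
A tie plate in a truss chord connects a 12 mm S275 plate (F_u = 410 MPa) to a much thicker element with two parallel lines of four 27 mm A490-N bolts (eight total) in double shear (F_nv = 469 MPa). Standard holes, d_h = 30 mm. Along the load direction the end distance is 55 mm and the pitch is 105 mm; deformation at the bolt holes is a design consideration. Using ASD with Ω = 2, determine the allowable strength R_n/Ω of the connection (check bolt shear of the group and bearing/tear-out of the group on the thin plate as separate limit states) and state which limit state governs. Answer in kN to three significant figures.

1190 kN (bearing governs)

Bolt shear: A_b = π·27²/4 = 572.6 mm²; R_n = 469 × 572.6 × 8 × 2 / 1000 = 4296 kN → 4296 / 2 = 2150 kN.
Bearing (1.2 l_c t F_u ≤ 2.4 d t F_u): upper limit = 2.4·27·12·410 / 1000 = 318.8 kN.
  Edge l_c = 55 − 30/2 = 40 → r_n = 236.2 kN; interior l_c = 105 − 30 = 75 → r_n = 318.8 kN.
  R_n,bearing = 2·236.2 + 6·318.8 = 2385 kN → 2385 / 2 = 1190 kN.
Bearing governs: 1190 kN.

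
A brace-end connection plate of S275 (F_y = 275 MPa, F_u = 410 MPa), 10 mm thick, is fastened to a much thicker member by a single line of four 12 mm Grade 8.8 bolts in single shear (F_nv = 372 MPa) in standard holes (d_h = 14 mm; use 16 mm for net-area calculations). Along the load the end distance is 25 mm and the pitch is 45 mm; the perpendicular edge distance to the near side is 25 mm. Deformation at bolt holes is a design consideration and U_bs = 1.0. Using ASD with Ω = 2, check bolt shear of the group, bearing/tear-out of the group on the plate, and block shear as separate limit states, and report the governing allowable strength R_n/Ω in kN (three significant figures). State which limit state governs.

84.1 kN (bolt shear governs)

Bolt shear: A_b = π·12²/4 = 113.1 mm²; R_n = 372 × 113.1 × 4 × 1 / 1000 = 168.3 kN → 168.3 / 2 = 84.1 kN.
Bearing: edge l_c = 18, r_n = 88.56 kN; interior l_c = 31, r_n = 118.1 kN; R_n = 88.56 + 3·118.1 = 442.8 kN → 221 kN.
Block shear: A_gv = 1600, A_nv = 1040, A_nt = 170 mm²; R_n = min(0.6F_uA_nv, 0.6F_yA_gv) + U_bs·F_u·A_nt = 325.5 kN → 163 kN.
Bolt shear governs: 84.1 kN.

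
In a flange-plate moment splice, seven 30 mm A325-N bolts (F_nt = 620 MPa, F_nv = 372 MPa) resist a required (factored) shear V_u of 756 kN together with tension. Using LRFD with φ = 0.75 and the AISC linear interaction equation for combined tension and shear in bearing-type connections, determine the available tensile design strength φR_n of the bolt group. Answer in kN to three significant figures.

A_b = π·30²/4 = 706.9 mm²; f_rv = 756 × 1000 / (7 × 706.9) = 152.8 MPa.
F'_nt = 1.3 F_nt − (F_nt / φF_nv) f_rv = 1.3·620 − (620/(0.75·372))·152.8 = 466.5 MPa, capped at F_nt → F'_nt = 466.5 MPa.
R_n = F'_nt · A_b · n = 466.5 × 706.9 × 7 / 1000 = 2308 kN.
Design strength φR_n = 0.75 × 2308 = 1730 kN.

1730 kN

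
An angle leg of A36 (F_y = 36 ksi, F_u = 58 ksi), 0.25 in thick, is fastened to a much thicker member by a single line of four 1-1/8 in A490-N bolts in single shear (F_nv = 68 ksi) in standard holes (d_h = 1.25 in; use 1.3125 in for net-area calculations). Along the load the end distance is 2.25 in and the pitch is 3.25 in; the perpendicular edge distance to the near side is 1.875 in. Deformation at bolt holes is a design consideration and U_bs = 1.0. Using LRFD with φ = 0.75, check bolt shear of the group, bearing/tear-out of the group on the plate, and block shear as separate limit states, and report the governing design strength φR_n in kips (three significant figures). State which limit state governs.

Bolt shear: A_b = π·1.125²/4 = 0.994 in²; R_n = 68 × 0.994 × 4 × 1 = 270.4 kips → 0.75 × 270.4 = 203 kips.
Bearing: edge l_c = 1.625, r_n = 28.27 kips; interior l_c = 2, r_n = 34.8 kips; R_n = 28.27 + 3·34.8 = 132.7 kips → 99.5 kips.
Block shear: A_gv = 3, A_nv = 1.852, A_nt = 0.3047 in²; R_n = min(0.6F_uA_nv, 0.6F_yA_gv) + U_bs·F_u·A_nt = 82.11 kips → 61.6 kips.
Block shear governs: 61.6 kips.

61.6 kips (block shear governs)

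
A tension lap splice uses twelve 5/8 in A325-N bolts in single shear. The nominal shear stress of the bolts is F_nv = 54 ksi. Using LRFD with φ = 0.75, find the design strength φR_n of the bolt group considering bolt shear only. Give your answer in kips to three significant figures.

A_b = π × 0.625² / 4 = 0.3068 in².
R_n = F_nv · A_b · n · n_s = 54 × 0.3068 × 12 × 1 = 198.8 kips.
Design strength φR_n = 0.75 × 198.8 = 149 kips.

149 kips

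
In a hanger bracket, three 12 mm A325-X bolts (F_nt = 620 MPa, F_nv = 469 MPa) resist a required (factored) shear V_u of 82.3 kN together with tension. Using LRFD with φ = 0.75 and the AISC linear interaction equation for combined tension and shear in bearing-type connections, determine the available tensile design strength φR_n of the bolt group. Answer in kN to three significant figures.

96.3 kN

A_b = π·12²/4 = 113.1 mm²; f_rv = 82.3 × 1000 / (3 × 113.1) = 242.6 MPa.
F'_nt = 1.3 F_nt − (F_nt / φF_nv) f_rv = 1.3·620 − (620/(0.75·469))·242.6 = 378.5 MPa, capped at F_nt → F'_nt = 378.5 MPa.
R_n = F'_nt · A_b · n = 378.5 × 113.1 × 3 / 1000 = 128.4 kN.
Design strength φR_n = 0.75 × 128.4 = 96.3 kN.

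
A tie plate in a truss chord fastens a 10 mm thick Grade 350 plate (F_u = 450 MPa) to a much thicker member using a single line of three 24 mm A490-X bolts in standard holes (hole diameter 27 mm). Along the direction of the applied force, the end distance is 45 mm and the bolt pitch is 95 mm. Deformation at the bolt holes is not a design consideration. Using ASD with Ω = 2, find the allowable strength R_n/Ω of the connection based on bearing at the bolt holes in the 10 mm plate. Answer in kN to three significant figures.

Per bolt r_n = 1.5 l_c t F_u ≤ 3.0 d t F_u; upper limit = 3.0 × 24 × 10 × 450 / 1000 = 324 kN.
Edge bolt: l_c = 45 − 27/2 = 31.5 mm → 1.5 × 31.5 × 10 × 450 / 1000 = 212.6 → r_n = 212.6 kN.
Interior bolts: l_c = 95 − 27 = 68 mm → 1.5 × 68 × 10 × 450 / 1000 = 459 → r_n = 324 kN.
R_n = 1 × 212.6 + 2 × 324 = 860.6 kN.
Allowable strength R_n/Ω = 860.6 / 2 = 430 kN.

430 kN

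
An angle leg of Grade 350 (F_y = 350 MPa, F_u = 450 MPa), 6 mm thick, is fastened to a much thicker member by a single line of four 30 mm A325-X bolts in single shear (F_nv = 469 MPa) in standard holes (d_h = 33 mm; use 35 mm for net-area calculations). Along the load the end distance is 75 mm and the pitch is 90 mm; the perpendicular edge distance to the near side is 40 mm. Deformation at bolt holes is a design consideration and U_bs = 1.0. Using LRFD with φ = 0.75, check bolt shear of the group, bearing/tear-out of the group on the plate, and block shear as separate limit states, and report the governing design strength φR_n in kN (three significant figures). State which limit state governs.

316 kN (block shear governs)

Bolt shear: A_b = π·30²/4 = 706.9 mm²; R_n = 469 × 706.9 × 4 × 1 / 1000 = 1326 kN → 0.75 × 1326 = 995 kN.
Bearing: edge l_c = 58.5, r_n = 189.5 kN; interior l_c = 57, r_n = 184.7 kN; R_n = 189.5 + 3·184.7 = 743.6 kN → 558 kN.
Block shear: A_gv = 2070, A_nv = 1335, A_nt = 135 mm²; R_n = min(0.6F_uA_nv, 0.6F_yA_gv) + U_bs·F_u·A_nt = 421.2 kN → 316 kN.
Block shear governs: 316 kN.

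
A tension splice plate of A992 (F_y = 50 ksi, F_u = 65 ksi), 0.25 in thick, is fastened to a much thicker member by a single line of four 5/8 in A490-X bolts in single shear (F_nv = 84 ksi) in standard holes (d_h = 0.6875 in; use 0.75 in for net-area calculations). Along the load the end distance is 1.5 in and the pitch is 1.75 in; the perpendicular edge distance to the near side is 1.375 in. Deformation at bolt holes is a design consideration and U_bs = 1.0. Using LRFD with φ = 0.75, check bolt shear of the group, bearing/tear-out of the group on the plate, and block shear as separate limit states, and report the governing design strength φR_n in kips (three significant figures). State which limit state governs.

Bolt shear: A_b = π·0.625²/4 = 0.3068 in²; R_n = 84 × 0.3068 × 4 × 1 = 103.1 kips → 0.75 × 103.1 = 77.3 kips.
Bearing: edge l_c = 1.156, r_n = 22.55 kips; interior l_c = 1.062, r_n = 20.72 kips; R_n = 22.55 + 3·20.72 = 84.7 kips → 63.5 kips.
Block shear: A_gv = 1.688, A_nv = 1.031, A_nt = 0.25 in²; R_n = min(0.6F_uA_nv, 0.6F_yA_gv) + U_bs·F_u·A_nt = 56.47 kips → 42.4 kips.
Block shear governs: 42.4 kips.

42.4 kips (block shear governs)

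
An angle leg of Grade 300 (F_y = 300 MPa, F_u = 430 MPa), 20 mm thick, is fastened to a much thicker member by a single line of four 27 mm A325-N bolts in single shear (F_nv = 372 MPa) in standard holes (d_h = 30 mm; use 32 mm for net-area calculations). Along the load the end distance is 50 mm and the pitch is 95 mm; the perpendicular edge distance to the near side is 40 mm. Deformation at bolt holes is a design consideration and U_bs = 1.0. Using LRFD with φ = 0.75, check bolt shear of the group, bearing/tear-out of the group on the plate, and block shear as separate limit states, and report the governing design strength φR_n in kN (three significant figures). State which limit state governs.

639 kN (bolt shear governs)

Bolt shear: A_b = π·27²/4 = 572.6 mm²; R_n = 372 × 572.6 × 4 × 1 / 1000 = 852 kN → 0.75 × 852 = 639 kN.
Bearing: edge l_c = 35, r_n = 361.2 kN; interior l_c = 65, r_n = 557.3 kN; R_n = 361.2 + 3·557.3 = 2033 kN → 1520 kN.
Block shear: A_gv = 6700, A_nv = 4460, A_nt = 480 mm²; R_n = min(0.6F_uA_nv, 0.6F_yA_gv) + U_bs·F_u·A_nt = 1357 kN → 1020 kN.
Bolt shear governs: 639 kN.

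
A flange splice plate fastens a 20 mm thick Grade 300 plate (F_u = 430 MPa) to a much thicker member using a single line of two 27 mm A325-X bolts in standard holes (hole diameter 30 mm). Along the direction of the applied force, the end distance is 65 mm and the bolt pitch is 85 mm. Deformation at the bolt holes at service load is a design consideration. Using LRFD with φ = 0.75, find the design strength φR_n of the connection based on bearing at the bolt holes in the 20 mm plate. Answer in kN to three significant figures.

Per bolt r_n = 1.2 l_c t F_u ≤ 2.4 d t F_u; upper limit = 2.4 × 27 × 20 × 430 / 1000 = 557.3 kN.
Edge bolt: l_c = 65 − 30/2 = 50 mm → 1.2 × 50 × 20 × 430 / 1000 = 516 → r_n = 516 kN.
Interior bolts: l_c = 85 − 30 = 55 mm → 1.2 × 55 × 20 × 430 / 1000 = 567.6 → r_n = 557.3 kN.
R_n = 1 × 516 + 1 × 557.3 = 1073 kN.
Design strength φR_n = 0.75 × 1073 = 805 kN.

805 kN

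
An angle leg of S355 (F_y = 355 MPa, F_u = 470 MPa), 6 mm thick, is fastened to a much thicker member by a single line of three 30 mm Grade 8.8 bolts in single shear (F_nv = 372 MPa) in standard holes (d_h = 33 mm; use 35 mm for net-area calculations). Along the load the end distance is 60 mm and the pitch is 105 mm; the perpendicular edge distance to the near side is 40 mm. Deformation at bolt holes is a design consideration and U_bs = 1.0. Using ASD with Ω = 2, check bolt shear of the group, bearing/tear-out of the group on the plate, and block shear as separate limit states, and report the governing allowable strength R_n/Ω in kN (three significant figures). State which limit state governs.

Bolt shear: A_b = π·30²/4 = 706.9 mm²; R_n = 372 × 706.9 × 3 × 1 / 1000 = 788.9 kN → 788.9 / 2 = 394 kN.
Bearing: edge l_c = 43.5, r_n = 147.2 kN; interior l_c = 72, r_n = 203 kN; R_n = 147.2 + 2·203 = 553.3 kN → 277 kN.
Block shear: A_gv = 1620, A_nv = 1095, A_nt = 135 mm²; R_n = min(0.6F_uA_nv, 0.6F_yA_gv) + U_bs·F_u·A_nt = 372.2 kN → 186 kN.
Block shear governs: 186 kN.

186 kN (block shear governs)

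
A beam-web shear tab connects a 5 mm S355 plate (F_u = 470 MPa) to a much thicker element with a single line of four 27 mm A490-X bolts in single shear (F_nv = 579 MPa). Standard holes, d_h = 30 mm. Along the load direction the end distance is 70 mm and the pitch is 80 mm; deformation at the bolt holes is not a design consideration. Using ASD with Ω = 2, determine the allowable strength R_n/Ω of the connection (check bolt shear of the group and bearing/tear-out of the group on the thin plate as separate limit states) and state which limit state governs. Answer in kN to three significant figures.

Bolt shear: A_b = π·27²/4 = 572.6 mm²; R_n = 579 × 572.6 × 4 × 1 / 1000 = 1326 kN → 1326 / 2 = 663 kN.
Bearing (1.5 l_c t F_u ≤ 3.0 d t F_u): upper limit = 3.0·27·5·470 / 1000 = 190.3 kN.
  Edge l_c = 70 − 30/2 = 55 → r_n = 190.3 kN; interior l_c = 80 − 30 = 50 → r_n = 176.2 kN.
  R_n,bearing = 1·190.3 + 3·176.2 = 719.1 kN → 719.1 / 2 = 360 kN.
Bearing governs: 360 kN.

360 kN (bearing governs)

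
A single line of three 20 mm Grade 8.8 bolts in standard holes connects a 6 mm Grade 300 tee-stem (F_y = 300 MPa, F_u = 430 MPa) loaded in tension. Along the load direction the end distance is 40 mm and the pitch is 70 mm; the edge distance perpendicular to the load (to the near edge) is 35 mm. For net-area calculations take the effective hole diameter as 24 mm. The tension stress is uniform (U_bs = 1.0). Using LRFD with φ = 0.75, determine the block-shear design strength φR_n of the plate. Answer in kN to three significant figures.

Shear plane L_v = 40 + 2·70 = 180 mm; A_gv = 180 × 6 = 1080 mm².
A_nv = (180 − 2.5·24) × 6 = 720 mm².
A_nt = (35 − 0.5·24) × 6 = 138 mm².
0.6 F_u A_nv = 185.8 kN; 0.6 F_y A_gv = 194.4 kN → shear rupture governs the shear term.
R_n = 185.8 + 1.0 × 430 × 138 / 1000 = 245.1 kN.
Design strength φR_n = 0.75 × 245.1 = 184 kN.

184 kN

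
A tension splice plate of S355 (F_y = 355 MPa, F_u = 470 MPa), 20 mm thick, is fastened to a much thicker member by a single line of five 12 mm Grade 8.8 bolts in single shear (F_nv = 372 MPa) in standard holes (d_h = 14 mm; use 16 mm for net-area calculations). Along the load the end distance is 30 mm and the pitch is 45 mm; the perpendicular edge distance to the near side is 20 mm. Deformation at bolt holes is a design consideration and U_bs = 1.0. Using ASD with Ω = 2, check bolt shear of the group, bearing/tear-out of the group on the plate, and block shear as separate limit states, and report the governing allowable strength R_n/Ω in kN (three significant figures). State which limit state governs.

Bolt shear: A_b = π·12²/4 = 113.1 mm²; R_n = 372 × 113.1 × 5 × 1 / 1000 = 210.4 kN → 210.4 / 2 = 105 kN.
Bearing: edge l_c = 23, r_n = 259.4 kN; interior l_c = 31, r_n = 270.7 kN; R_n = 259.4 + 4·270.7 = 1342 kN → 671 kN.
Block shear: A_gv = 4200, A_nv = 2760, A_nt = 240 mm²; R_n = min(0.6F_uA_nv, 0.6F_yA_gv) + U_bs·F_u·A_nt = 891.1 kN → 446 kN.
Bolt shear governs: 105 kN.

105 kN (bolt shear governs)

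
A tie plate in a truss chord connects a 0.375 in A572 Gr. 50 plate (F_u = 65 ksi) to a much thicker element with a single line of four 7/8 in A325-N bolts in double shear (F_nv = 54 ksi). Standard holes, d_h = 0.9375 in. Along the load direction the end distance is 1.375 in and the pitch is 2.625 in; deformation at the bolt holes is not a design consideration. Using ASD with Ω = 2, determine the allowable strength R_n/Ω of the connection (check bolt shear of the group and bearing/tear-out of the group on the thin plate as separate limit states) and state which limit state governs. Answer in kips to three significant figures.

109 kips (bearing governs)

Bolt shear: A_b = π·0.875²/4 = 0.6013 in²; R_n = 54 × 0.6013 × 4 × 2 = 259.8 kips → 259.8 / 2 = 130 kips.
Bearing (1.5 l_c t F_u ≤ 3.0 d t F_u): upper limit = 3.0·0.875·0.375·65 = 63.98 kips.
  Edge l_c = 1.375 − 0.9375/2 = 0.9062 → r_n = 33.13 kips; interior l_c = 2.625 − 0.9375 = 1.688 → r_n = 61.7 kips.
  R_n,bearing = 1·33.13 + 3·61.7 = 218.2 kips → 218.2 / 2 = 109 kips.
Bearing governs: 109 kips.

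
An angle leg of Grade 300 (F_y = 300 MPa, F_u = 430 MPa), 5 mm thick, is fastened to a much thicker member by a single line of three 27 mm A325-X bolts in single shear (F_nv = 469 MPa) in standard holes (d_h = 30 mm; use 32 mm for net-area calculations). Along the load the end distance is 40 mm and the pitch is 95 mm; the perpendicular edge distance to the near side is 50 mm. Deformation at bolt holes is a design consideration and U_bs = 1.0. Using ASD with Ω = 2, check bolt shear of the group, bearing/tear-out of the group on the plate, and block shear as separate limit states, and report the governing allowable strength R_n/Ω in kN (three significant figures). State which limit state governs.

133 kN (block shear governs)

Bolt shear: A_b = π·27²/4 = 572.6 mm²; R_n = 469 × 572.6 × 3 × 1 / 1000 = 805.6 kN → 805.6 / 2 = 403 kN.
Bearing: edge l_c = 25, r_n = 64.5 kN; interior l_c = 65, r_n = 139.3 kN; R_n = 64.5 + 2·139.3 = 343.1 kN → 172 kN.
Block shear: A_gv = 1150, A_nv = 750, A_nt = 170 mm²; R_n = min(0.6F_uA_nv, 0.6F_yA_gv) + U_bs·F_u·A_nt = 266.6 kN → 133 kN.
Block shear governs: 133 kN.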